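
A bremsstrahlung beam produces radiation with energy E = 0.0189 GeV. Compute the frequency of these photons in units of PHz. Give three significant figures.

In SI units: E = 0.0189 GeV = 3.0281 × 10^-12 J.
The photon relation is f = E/h, giving f = 4.570 × 10^21 Hz.
Converting to PHz: f = 4.570 × 10^6 PHz ≈ 4.57 × 10^6 PHz.

4.57 × 10^6 PHz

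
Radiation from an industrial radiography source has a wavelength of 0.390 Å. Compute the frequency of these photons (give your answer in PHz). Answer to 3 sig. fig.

Convert to SI: λ = 0.390 Å = 3.90·10^-11 m.
Since f = c/λ for a photon, f = 7.687·10^18 Hz.
Converting to PHz: f = 7687 PHz ≈ 7690 PHz.

7690 PHz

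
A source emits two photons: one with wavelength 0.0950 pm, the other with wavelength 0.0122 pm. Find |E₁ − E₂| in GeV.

Using E = hc/λ: E₁ = 2.091 × 10^-12 J, E₂ = 1.628 × 10^-11 J.
|ΔE| = |2.091 × 10^-12 − 1.628 × 10^-11| = 1.42 × 10^-11 J = 0.0886 GeV.

0.0886 GeV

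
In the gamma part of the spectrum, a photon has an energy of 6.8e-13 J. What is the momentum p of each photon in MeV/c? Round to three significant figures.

4.24 MeV/c

Take c = 2.99792458e8 m/s, 1 eV = 1.602176634e-19 J.
The photon relation is p = E/c, giving p = 2.268e-21 kg·m/s.
Converting to MeV/c: p = 4.244 MeV/c ≈ 4.24 MeV/c.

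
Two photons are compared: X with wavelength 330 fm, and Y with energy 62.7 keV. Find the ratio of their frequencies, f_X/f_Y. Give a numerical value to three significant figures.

59.9

f_X = 9.085e20 Hz (from wavelength = 330 fm, via f = c/λ).
f_Y = 1.516e19 Hz (from energy = 62.7 keV, via f = E/h).
Ratio = 9.085e20 / 1.516e19 = 59.9.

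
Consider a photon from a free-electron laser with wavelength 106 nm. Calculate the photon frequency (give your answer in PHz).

Take c = 2.99792458e8 m/s.
In SI units: λ = 106 nm = 1.06e-7 m.
For a photon f = c/λ, so f = 2.828e15 Hz.
Converting to PHz: f = 2.828 PHz ≈ 2.83 PHz.

2.83 PHz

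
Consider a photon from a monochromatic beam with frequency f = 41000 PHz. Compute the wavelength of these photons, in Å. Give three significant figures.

Take c = 2.99792458e8 m/s.
Convert to SI: f = 41000 PHz = 4.10e19 Hz.
The photon relation is λ = c/f, giving λ = 7.312e-12 m.
Converting to Å: λ = 0.07312 Å ≈ 0.0731 Å.

0.0731 Å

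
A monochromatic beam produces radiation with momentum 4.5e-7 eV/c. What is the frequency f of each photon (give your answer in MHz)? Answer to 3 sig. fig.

Take h = 6.62607015e-34 J·s, c = 2.99792458e8 m/s, 1 eV = 1.602176634e-19 J.
First convert: p = 4.5e-7 eV/c = 2.4049e-34 kg·m/s.
The photon relation is f = pc/h, giving f = 1.088e8 Hz.
Converting to MHz: f = 108.8 MHz ≈ 109 MHz.

109 MHz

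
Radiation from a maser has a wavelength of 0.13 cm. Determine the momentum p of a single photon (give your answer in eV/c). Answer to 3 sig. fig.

In SI units: λ = 0.13 cm = 0.0013 m.
Apply p = h/λ: p = 5.097e-31 kg·m/s.
Converting to eV/c: p = 9.537e-4 eV/c ≈ 9.54e-4 eV/c.

9.54e-4 eV/c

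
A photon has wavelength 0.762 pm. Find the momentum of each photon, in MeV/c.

(h = 6.62607015 × 10^-34 J·s, c = 2.99792458 × 10^8 m/s, 1 eV = 1.602176634 × 10^-19 J.)
In SI units: λ = 0.762 pm = 7.62 × 10^-13 m.
Apply p = h/λ: p = 8.696 × 10^-22 kg·m/s.
Converting to MeV/c: p = 1.627 MeV/c ≈ 1.63 MeV/c.

1.63 MeV/c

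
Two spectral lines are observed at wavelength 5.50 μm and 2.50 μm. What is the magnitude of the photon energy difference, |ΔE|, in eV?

Using E = hc/λ: E₁ = 3.612·10^-20 J, E₂ = 7.946·10^-20 J.
|ΔE| = |3.612·10^-20 − 7.946·10^-20| = 4.33·10^-20 J = 0.271 eV.

0.271 eV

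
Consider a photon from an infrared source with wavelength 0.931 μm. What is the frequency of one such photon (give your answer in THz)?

322 THz

Take c = 2.99792458 × 10^8 m/s.
In SI units: λ = 0.931 μm = 9.31 × 10^-7 m.
For a photon f = c/λ, so f = 3.220 × 10^14 Hz.
Converting to THz: f = 322.0 THz ≈ 322 THz.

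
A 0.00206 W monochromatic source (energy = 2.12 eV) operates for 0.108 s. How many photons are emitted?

Total energy: E_total = P·t = 0.00206 × 0.108 = 2.225 × 10^-4 J.
Per-photon energy: E = 3.397 × 10^-19 J.
N = E_total / E_photon = 6.55 × 10^14.

6.55 × 10^14 photons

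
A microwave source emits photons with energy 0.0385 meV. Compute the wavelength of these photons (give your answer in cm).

Take h = 6.62607015 × 10^-34 J·s, c = 2.99792458 × 10^8 m/s, 1 eV = 1.602176634 × 10^-19 J.
Convert to SI: E = 0.0385 meV = 6.1684 × 10^-24 J.
Apply λ = hc/E: λ = 0.03220 m.
Converting to cm: λ = 3.220 cm ≈ 3.22 cm.

3.22 cm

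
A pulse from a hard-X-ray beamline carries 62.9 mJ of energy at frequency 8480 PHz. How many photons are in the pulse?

Per-photon energy: E = 5.619 × 10^-15 J (from frequency = 8480 PHz).
N = E_total / E_photon = 0.0629 J / 5.619 × 10^-15 J = 1.12 × 10^13.

1.12 × 10^13 photons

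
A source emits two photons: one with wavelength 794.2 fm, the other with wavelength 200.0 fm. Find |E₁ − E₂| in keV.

4640 keV

Using E = hc/λ: E₁ = 2.5012e-13 J, E₂ = 9.9322e-13 J.
|ΔE| = |2.5012e-13 − 9.9322e-13| = 7.43e-13 J = 4640 keV.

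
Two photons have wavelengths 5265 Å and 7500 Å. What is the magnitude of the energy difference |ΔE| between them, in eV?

Using E = hc/λ: E₁ = 3.7729e-19 J, E₂ = 2.6486e-19 J.
|ΔE| = |3.7729e-19 − 2.6486e-19| = 1.12e-19 J = 0.702 eV.

0.702 eV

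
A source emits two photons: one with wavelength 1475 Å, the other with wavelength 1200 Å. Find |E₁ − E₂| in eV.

Using E = hc/λ: E₁ = 1.3467e-18 J, E₂ = 1.6554e-18 J.
|ΔE| = |1.3467e-18 − 1.6554e-18| = 3.09e-19 J = 1.93 eV.

1.93 eV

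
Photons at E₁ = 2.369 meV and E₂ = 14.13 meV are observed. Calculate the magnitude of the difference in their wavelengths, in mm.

Using λ = hc/E: λ₁ = 5.2336e-4 m, λ₂ = 8.7745e-5 m.
|Δλ| = |5.2336e-4 − 8.7745e-5| = 4.36e-4 m = 0.436 mm.

0.436 mm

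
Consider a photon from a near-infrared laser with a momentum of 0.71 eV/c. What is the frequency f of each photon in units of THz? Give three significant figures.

172 THz

First convert: p = 0.71 eV/c = 3.7944e-28 kg·m/s.
Apply f = pc/h: f = 1.717e14 Hz.
Converting to THz: f = 171.7 THz ≈ 172 THz.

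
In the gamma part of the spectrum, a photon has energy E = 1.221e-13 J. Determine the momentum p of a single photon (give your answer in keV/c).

(c = 2.99792458e8 m/s, 1 eV = 1.602176634e-19 J.)
Since p = E/c for a photon, p = 4.073e-22 kg·m/s.
Converting to keV/c: p = 762.1 keV/c ≈ 762 keV/c.

762 keV/c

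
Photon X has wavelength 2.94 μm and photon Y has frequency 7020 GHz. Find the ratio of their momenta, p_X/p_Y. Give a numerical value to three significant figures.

14.5

p_X = 2.254 × 10^-28 kg·m/s (from wavelength = 2.94 μm, via p = h/λ).
p_Y = 1.552 × 10^-29 kg·m/s (from frequency = 7020 GHz, via p = hf/c).
Ratio = 2.254 × 10^-28 / 1.552 × 10^-29 = 14.5.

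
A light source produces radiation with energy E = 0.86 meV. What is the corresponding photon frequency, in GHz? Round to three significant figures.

208 GHz

In SI units: E = 0.86 meV = 1.3779e-22 J.
For a photon f = E/h, so f = 2.079e11 Hz.
Converting to GHz: f = 207.9 GHz ≈ 208 GHz.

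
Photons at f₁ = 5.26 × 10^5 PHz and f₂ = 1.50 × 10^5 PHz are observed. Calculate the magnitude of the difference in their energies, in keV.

1560 keV

Using E = hf: E₁ = 3.485 × 10^-13 J, E₂ = 9.939 × 10^-14 J.
|ΔE| = |3.485 × 10^-13 − 9.939 × 10^-14| = 2.49 × 10^-13 J = 1560 keV.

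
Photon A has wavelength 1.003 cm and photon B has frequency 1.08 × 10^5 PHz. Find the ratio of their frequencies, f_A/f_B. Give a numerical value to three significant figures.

f_A = 2.989 × 10^10 Hz (from wavelength = 1.003 cm, via f = c/λ).
f_B = 1.080 × 10^20 Hz (from frequency = 1.08 × 10^5 PHz, via f given directly).
Ratio = 2.989 × 10^10 / 1.080 × 10^20 = 2.77 × 10^-10.

2.77 × 10^-10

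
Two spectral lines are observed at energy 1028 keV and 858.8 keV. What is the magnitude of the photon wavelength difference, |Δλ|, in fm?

Using λ = hc/E: λ₁ = 1.2061e-12 m, λ₂ = 1.4437e-12 m.
|Δλ| = |1.2061e-12 − 1.4437e-12| = 2.38e-13 m = 238 fm.

238 fm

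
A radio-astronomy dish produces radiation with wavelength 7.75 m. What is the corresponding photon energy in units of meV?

1.60e-4 meV

Apply E = hc/λ: E = 2.563e-26 J.
Converting to meV: E = 1.600e-4 meV ≈ 1.60e-4 meV.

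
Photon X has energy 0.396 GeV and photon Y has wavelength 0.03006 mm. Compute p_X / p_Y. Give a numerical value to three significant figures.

p_X = 2.116 × 10^-19 kg·m/s (from energy = 0.396 GeV, via p = E/c).
p_Y = 2.204 × 10^-29 kg·m/s (from wavelength = 0.03006 mm, via p = h/λ).
Ratio = 2.116 × 10^-19 / 2.204 × 10^-29 = 9.60 × 10^9.

9.60 × 10^9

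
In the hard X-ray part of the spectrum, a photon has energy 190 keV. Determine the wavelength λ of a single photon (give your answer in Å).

Take h = 6.62607015e-34 J·s, c = 2.99792458e8 m/s, 1 eV = 1.602176634e-19 J.
In SI units: E = 190 keV = 3.0441e-14 J.
Apply λ = hc/E: λ = 6.525e-12 m.
Converting to Å: λ = 0.06525 Å ≈ 0.0653 Å.

0.0653 Å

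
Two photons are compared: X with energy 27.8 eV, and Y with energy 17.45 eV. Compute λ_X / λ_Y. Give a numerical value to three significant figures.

λ_X = 4.460 × 10^-8 m (from energy = 27.8 eV, via λ = hc/E).
λ_Y = 7.105 × 10^-8 m (from energy = 17.45 eV, via λ = hc/E).
Ratio = 4.460 × 10^-8 / 7.105 × 10^-8 = 0.628.

0.628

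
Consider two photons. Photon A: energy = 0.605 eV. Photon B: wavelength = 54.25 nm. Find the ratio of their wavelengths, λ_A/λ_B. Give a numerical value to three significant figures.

37.8

λ_A = 2.049e-6 m (from energy = 0.605 eV, via λ = hc/E).
λ_B = 5.425e-8 m (from wavelength = 54.25 nm, via λ given directly).
Ratio = 2.049e-6 / 5.425e-8 = 37.8.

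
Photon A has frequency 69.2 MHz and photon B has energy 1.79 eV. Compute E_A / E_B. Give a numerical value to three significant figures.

E_A = 4.585 × 10^-26 J (from frequency = 69.2 MHz, via E = hf).
E_B = 2.868 × 10^-19 J (from energy = 1.79 eV, via E given directly).
Ratio = 4.585 × 10^-26 / 2.868 × 10^-19 = 1.60 × 10^-7.

1.60 × 10^-7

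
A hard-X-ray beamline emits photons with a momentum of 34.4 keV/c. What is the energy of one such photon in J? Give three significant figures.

5.51e-15 J

(c = 2.99792458e8 m/s, 1 eV = 1.602176634e-19 J.)
Convert to SI: p = 34.4 keV/c = 1.8384e-23 kg·m/s.
Since E = pc for a photon, E = 5.511e-15 J.
So E ≈ 5.51e-15 J.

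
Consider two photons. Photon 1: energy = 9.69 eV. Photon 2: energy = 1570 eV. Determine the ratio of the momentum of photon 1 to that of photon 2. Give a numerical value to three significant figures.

p_1 = 5.179e-27 kg·m/s (from energy = 9.69 eV, via p = E/c).
p_2 = 8.391e-25 kg·m/s (from energy = 1570 eV, via p = E/c).
Ratio = 5.179e-27 / 8.391e-25 = 6.17e-3.

6.17e-3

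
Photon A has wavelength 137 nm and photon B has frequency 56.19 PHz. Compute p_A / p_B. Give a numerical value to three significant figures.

0.0389

p_A = 4.837e-27 kg·m/s (from wavelength = 137 nm, via p = h/λ).
p_B = 1.242e-25 kg·m/s (from frequency = 56.19 PHz, via p = hf/c).
Ratio = 4.837e-27 / 1.242e-25 = 0.0389.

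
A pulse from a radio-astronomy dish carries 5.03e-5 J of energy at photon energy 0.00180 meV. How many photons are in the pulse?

Per-photon energy: E = 2.884e-25 J (from energy = 0.00180 meV).
N = E_total / E_photon = 5.03e-5 J / 2.884e-25 J = 1.74e20.

1.74e20 photons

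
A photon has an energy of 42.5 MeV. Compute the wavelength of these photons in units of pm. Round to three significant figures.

Use h = 6.62607015 × 10^-34 J·s, c = 2.99792458 × 10^8 m/s, 1 eV = 1.602176634 × 10^-19 J.
First convert: E = 42.5 MeV = 6.8093 × 10^-12 J.
The photon relation is λ = hc/E, giving λ = 2.917 × 10^-14 m.
Converting to pm: λ = 0.02917 pm ≈ 0.0292 pm.

0.0292 pm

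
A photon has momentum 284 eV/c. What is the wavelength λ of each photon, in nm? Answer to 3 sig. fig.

First convert: p = 284 eV/c = 1.5178e-25 kg·m/s.
Since λ = h/p for a photon, λ = 4.366e-9 m.
Converting to nm: λ = 4.366 nm ≈ 4.37 nm.

4.37 nm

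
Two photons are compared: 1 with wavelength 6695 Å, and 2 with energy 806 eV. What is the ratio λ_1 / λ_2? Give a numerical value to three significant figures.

λ_1 = 6.695 × 10^-7 m (from wavelength = 6695 Å, via λ given directly).
λ_2 = 1.538 × 10^-9 m (from energy = 806 eV, via λ = hc/E).
Ratio = 6.695 × 10^-7 / 1.538 × 10^-9 = 435.

435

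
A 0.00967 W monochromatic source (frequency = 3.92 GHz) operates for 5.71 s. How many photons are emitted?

Total energy: E_total = P·t = 0.00967 × 5.71 = 0.05522 J.
Per-photon energy: E = 2.597·10^-24 J.
N = E_total / E_photon = 2.13·10^22.

2.13·10^22 photons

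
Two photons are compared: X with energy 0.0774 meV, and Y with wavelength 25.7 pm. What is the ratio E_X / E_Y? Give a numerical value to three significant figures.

E_X = 1.240·10^-23 J (from energy = 0.0774 meV, via E given directly).
E_Y = 7.729·10^-15 J (from wavelength = 25.7 pm, via E = hc/λ).
Ratio = 1.240·10^-23 / 7.729·10^-15 = 1.60·10^-9.

1.60·10^-9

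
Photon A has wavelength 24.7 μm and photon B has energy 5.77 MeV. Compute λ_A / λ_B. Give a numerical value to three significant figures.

1.15e8

λ_A = 2.470e-5 m (from wavelength = 24.7 μm, via λ given directly).
λ_B = 2.149e-13 m (from energy = 5.77 MeV, via λ = hc/E).
Ratio = 2.470e-5 / 2.149e-13 = 1.15e8.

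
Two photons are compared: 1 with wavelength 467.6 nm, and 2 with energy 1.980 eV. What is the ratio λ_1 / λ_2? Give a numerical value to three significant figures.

λ_1 = 4.676e-7 m (from wavelength = 467.6 nm, via λ given directly).
λ_2 = 6.262e-7 m (from energy = 1.980 eV, via λ = hc/E).
Ratio = 4.676e-7 / 6.262e-7 = 0.747.

0.747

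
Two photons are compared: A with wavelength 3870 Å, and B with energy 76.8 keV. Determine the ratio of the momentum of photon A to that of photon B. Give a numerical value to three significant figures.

p_A = 1.712e-27 kg·m/s (from wavelength = 3870 Å, via p = h/λ).
p_B = 4.104e-23 kg·m/s (from energy = 76.8 keV, via p = E/c).
Ratio = 1.712e-27 / 4.104e-23 = 4.17e-5.

4.17e-5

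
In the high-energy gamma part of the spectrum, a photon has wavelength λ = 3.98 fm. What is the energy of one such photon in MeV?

312 MeV

(h = 6.62607015e-34 J·s, c = 2.99792458e8 m/s, 1 eV = 1.602176634e-19 J.)
Convert to SI: λ = 3.98 fm = 3.98e-15 m.
Apply E = hc/λ: E = 4.991e-11 J.
Converting to MeV: E = 311.5 MeV ≈ 312 MeV.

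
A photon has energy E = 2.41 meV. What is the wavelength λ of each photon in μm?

Use h = 6.62607015·10^-34 J·s, c = 2.99792458·10^8 m/s, 1 eV = 1.602176634·10^-19 J.
First convert: E = 2.41 meV = 3.8612·10^-22 J.
Since λ = hc/E for a photon, λ = 5.145·10^-4 m.
Converting to μm: λ = 514.5 μm ≈ 514 μm.

514 μm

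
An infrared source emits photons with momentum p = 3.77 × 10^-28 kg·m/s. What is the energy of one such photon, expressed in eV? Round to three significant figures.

0.705 eV

Apply E = pc: E = 1.130 × 10^-19 J.
Converting to eV: E = 0.7054 eV ≈ 0.705 eV.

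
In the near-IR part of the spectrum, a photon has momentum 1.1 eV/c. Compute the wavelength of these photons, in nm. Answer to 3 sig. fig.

1130 nm

First convert: p = 1.1 eV/c = 5.8787 × 10^-28 kg·m/s.
Apply λ = h/p: λ = 1.127 × 10^-6 m.
Converting to nm: λ = 1127 nm ≈ 1130 nm.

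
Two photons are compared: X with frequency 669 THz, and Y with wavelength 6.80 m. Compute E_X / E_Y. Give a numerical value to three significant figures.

1.52 × 10^7

E_X = 4.433 × 10^-19 J (from frequency = 669 THz, via E = hf).
E_Y = 2.921 × 10^-26 J (from wavelength = 6.80 m, via E = hc/λ).
Ratio = 4.433 × 10^-19 / 2.921 × 10^-26 = 1.52 × 10^7.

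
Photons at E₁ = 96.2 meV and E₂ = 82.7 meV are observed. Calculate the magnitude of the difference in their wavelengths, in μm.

Using λ = hc/E: λ₁ = 1.289e-5 m, λ₂ = 1.499e-5 m.
|Δλ| = |1.289e-5 − 1.499e-5| = 2.10e-6 m = 2.10 μm.

2.10 μm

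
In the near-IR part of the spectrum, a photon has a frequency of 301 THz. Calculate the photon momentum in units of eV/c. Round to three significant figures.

Use h = 6.62607015e-34 J·s, c = 2.99792458e8 m/s, 1 eV = 1.602176634e-19 J.
First convert: f = 301 THz = 3.01e14 Hz.
Since p = hf/c for a photon, p = 6.653e-28 kg·m/s.
Converting to eV/c: p = 1.245 eV/c ≈ 1.24 eV/c.

1.24 eV/c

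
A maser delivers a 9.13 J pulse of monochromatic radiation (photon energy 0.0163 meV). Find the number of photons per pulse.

Per-photon energy: E = 2.612e-24 J (from energy = 0.0163 meV).
N = E_total / E_photon = 9.13 J / 2.612e-24 J = 3.50e24.

3.50e24 photons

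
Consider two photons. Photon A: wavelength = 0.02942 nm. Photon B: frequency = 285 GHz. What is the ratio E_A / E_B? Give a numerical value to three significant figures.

E_A = 6.752·10^-15 J (from wavelength = 0.02942 nm, via E = hc/λ).
E_B = 1.888·10^-22 J (from frequency = 285 GHz, via E = hf).
Ratio = 6.752·10^-15 / 1.888·10^-22 = 3.58·10^7.

3.58·10^7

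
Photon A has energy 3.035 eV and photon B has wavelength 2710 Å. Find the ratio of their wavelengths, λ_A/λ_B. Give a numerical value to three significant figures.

1.51

λ_A = 4.085 × 10^-7 m (from energy = 3.035 eV, via λ = hc/E).
λ_B = 2.710 × 10^-7 m (from wavelength = 2710 Å, via λ given directly).
Ratio = 4.085 × 10^-7 / 2.710 × 10^-7 = 1.51.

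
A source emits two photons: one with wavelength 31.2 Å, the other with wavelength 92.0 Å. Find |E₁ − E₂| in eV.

263 eV

Using E = hc/λ: E₁ = 6.367 × 10^-17 J, E₂ = 2.159 × 10^-17 J.
|ΔE| = |6.367 × 10^-17 − 2.159 × 10^-17| = 4.21 × 10^-17 J = 263 eV.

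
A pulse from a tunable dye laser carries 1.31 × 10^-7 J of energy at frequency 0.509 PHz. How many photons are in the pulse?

Per-photon energy: E = 3.373 × 10^-19 J (from frequency = 0.509 PHz).
N = E_total / E_photon = 1.31 × 10^-7 J / 3.373 × 10^-19 J = 3.88 × 10^11.

3.88 × 10^11 photons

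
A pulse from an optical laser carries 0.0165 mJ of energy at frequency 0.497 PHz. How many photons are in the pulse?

Per-photon energy: E = 3.293e-19 J (from frequency = 0.497 PHz).
N = E_total / E_photon = 1.65e-5 J / 3.293e-19 J = 5.01e13.

5.01e13 photons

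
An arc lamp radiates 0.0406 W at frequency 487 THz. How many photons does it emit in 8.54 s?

Total energy: E_total = P·t = 0.0406 × 8.54 = 0.3467 J.
Per-photon energy: E = 3.227·10^-19 J.
N = E_total / E_photon = 1.07·10^18.

1.07·10^18 photons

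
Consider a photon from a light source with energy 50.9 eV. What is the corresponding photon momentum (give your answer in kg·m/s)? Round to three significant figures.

2.72e-26 kg·m/s

Take c = 2.99792458e8 m/s, 1 eV = 1.602176634e-19 J.
Convert to SI: E = 50.9 eV = 8.1551e-18 J.
Apply p = E/c: p = 2.720e-26 kg·m/s.
So p ≈ 2.72e-26 kg·m/s.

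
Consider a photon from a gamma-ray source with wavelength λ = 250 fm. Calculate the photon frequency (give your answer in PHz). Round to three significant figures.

1.20e6 PHz

Use c = 2.99792458e8 m/s.
First convert: λ = 250 fm = 2.5e-13 m.
Apply f = c/λ: f = 1.199e21 Hz.
Converting to PHz: f = 1.199e6 PHz ≈ 1.20e6 PHz.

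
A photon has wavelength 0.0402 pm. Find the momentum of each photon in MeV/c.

Use h = 6.62607015 × 10^-34 J·s, c = 2.99792458 × 10^8 m/s, 1 eV = 1.602176634 × 10^-19 J.
In SI units: λ = 0.0402 pm = 4.02 × 10^-14 m.
The photon relation is p = h/λ, giving p = 1.648 × 10^-20 kg·m/s.
Converting to MeV/c: p = 30.84 MeV/c ≈ 30.8 MeV/c.

30.8 MeV/c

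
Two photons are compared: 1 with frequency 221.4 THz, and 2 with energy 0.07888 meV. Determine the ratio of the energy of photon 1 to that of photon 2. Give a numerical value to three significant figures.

1.16 × 10^4

E_1 = 1.467 × 10^-19 J (from frequency = 221.4 THz, via E = hf).
E_2 = 1.264 × 10^-23 J (from energy = 0.07888 meV, via E given directly).
Ratio = 1.467 × 10^-19 / 1.264 × 10^-23 = 1.16 × 10^4.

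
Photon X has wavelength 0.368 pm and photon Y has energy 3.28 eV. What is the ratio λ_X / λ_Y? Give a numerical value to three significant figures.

9.74 × 10^-7

λ_X = 3.680 × 10^-13 m (from wavelength = 0.368 pm, via λ given directly).
λ_Y = 3.780 × 10^-7 m (from energy = 3.28 eV, via λ = hc/E).
Ratio = 3.680 × 10^-13 / 3.780 × 10^-7 = 9.74 × 10^-7.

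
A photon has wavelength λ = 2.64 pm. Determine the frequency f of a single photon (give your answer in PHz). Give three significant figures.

1.14e5 PHz

First convert: λ = 2.64 pm = 2.64e-12 m.
For a photon f = c/λ, so f = 1.136e20 Hz.
Converting to PHz: f = 113600 PHz ≈ 1.14e5 PHz.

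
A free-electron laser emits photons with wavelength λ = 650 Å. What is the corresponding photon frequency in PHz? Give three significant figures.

4.61 PHz

First convert: λ = 650 Å = 6.5e-8 m.
The photon relation is f = c/λ, giving f = 4.612e15 Hz.
Converting to PHz: f = 4.612 PHz ≈ 4.61 PHz.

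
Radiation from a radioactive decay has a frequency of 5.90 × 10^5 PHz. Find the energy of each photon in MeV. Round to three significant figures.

2.44 MeV

First convert: f = 5.90 × 10^5 PHz = 5.90 × 10^20 Hz.
Since E = hf for a photon, E = 3.909 × 10^-13 J.
Converting to MeV: E = 2.440 MeV ≈ 2.44 MeV.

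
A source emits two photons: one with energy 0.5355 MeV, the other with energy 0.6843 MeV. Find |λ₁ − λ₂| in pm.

Using λ = hc/E: λ₁ = 2.3153 × 10^-12 m, λ₂ = 1.8118 × 10^-12 m.
|Δλ| = |2.3153 × 10^-12 − 1.8118 × 10^-12| = 5.03 × 10^-13 m = 0.503 pm.

0.503 pm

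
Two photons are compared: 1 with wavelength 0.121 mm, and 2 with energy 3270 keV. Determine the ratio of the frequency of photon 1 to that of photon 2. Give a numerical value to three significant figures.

3.13e-9

f_1 = 2.478e12 Hz (from wavelength = 0.121 mm, via f = c/λ).
f_2 = 7.907e20 Hz (from energy = 3270 keV, via f = E/h).
Ratio = 2.478e12 / 7.907e20 = 3.13e-9.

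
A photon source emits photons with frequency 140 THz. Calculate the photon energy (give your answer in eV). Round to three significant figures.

First convert: f = 140 THz = 1.4e14 Hz.
For a photon E = hf, so E = 9.276e-20 J.
Converting to eV: E = 0.5790 eV ≈ 0.579 eV.

0.579 eV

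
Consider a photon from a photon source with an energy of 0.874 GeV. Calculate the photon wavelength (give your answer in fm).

First convert: E = 0.874 GeV = 1.4003 × 10^-10 J.
Apply λ = hc/E: λ = 1.419 × 10^-15 m.
Converting to fm: λ = 1.419 fm ≈ 1.42 fm.

1.42 fm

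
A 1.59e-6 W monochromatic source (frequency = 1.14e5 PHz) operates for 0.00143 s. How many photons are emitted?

Total energy: E_total = P·t = 1.59e-6 × 0.00143 = 2.274e-9 J.
Per-photon energy: E = 7.554e-14 J.
N = E_total / E_photon = 30100.

3.01e4 photons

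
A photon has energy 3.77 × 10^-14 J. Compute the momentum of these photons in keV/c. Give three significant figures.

Take c = 2.99792458 × 10^8 m/s, 1 eV = 1.602176634 × 10^-19 J.
Since p = E/c for a photon, p = 1.258 × 10^-22 kg·m/s.
Converting to keV/c: p = 235.3 keV/c ≈ 235 keV/c.

235 keV/c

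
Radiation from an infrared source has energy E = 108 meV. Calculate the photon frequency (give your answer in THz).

Convert to SI: E = 108 meV = 1.7304 × 10^-20 J.
Apply f = E/h: f = 2.611 × 10^13 Hz.
Converting to THz: f = 26.11 THz ≈ 26.1 THz.

26.1 THz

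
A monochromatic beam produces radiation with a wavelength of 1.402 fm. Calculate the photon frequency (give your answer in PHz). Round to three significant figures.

2.14e8 PHz

First convert: λ = 1.402 fm = 1.402e-15 m.
Since f = c/λ for a photon, f = 2.138e23 Hz.
Converting to PHz: f = 2.138e8 PHz ≈ 2.14e8 PHz.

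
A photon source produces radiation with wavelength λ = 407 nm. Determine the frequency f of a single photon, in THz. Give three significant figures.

(c = 2.99792458e8 m/s.)
First convert: λ = 407 nm = 4.07e-7 m.
Apply f = c/λ: f = 7.366e14 Hz.
Converting to THz: f = 736.6 THz ≈ 737 THz.

737 THz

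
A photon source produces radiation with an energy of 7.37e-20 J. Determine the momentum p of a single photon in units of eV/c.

0.460 eV/c

For a photon p = E/c, so p = 2.458e-28 kg·m/s.
Converting to eV/c: p = 0.4600 eV/c ≈ 0.460 eV/c.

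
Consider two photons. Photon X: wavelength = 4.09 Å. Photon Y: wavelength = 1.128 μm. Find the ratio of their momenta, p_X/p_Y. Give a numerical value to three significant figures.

p_X = 1.620 × 10^-24 kg·m/s (from wavelength = 4.09 Å, via p = h/λ).
p_Y = 5.874 × 10^-28 kg·m/s (from wavelength = 1.128 μm, via p = h/λ).
Ratio = 1.620 × 10^-24 / 5.874 × 10^-28 = 2760.

2760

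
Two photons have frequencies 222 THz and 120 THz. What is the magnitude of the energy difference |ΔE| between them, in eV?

0.422 eV

Using E = hf: E₁ = 1.471 × 10^-19 J, E₂ = 7.951 × 10^-20 J.
|ΔE| = |1.471 × 10^-19 − 7.951 × 10^-20| = 6.76 × 10^-20 J = 0.422 eV.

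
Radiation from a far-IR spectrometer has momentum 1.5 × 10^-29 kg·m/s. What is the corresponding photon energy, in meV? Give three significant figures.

Take c = 2.99792458 × 10^8 m/s, 1 eV = 1.602176634 × 10^-19 J.
Since E = pc for a photon, E = 4.497 × 10^-21 J.
Converting to meV: E = 28.07 meV ≈ 28.1 meV.

28.1 meV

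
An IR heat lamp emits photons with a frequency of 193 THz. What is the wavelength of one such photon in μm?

Take c = 2.99792458e8 m/s.
Convert to SI: f = 193 THz = 1.93e14 Hz.
Since λ = c/f for a photon, λ = 1.553e-6 m.
Converting to μm: λ = 1.553 μm ≈ 1.55 μm.

1.55 μm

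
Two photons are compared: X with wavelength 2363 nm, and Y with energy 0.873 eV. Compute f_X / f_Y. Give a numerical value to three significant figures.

f_X = 1.269e14 Hz (from wavelength = 2363 nm, via f = c/λ).
f_Y = 2.111e14 Hz (from energy = 0.873 eV, via f = E/h).
Ratio = 1.269e14 / 2.111e14 = 0.601.

0.601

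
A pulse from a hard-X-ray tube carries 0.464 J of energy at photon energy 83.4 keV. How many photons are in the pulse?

3.47 × 10^13 photons

Per-photon energy: E = 1.336 × 10^-14 J (from energy = 83.4 keV).
N = E_total / E_photon = 0.464 J / 1.336 × 10^-14 J = 3.47 × 10^13.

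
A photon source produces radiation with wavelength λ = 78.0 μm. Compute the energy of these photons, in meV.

15.9 meV

Use h = 6.62607015 × 10^-34 J·s, c = 2.99792458 × 10^8 m/s, 1 eV = 1.602176634 × 10^-19 J.
First convert: λ = 78.0 μm = 7.80 × 10^-5 m.
For a photon E = hc/λ, so E = 2.547 × 10^-21 J.
Converting to meV: E = 15.90 meV ≈ 15.9 meV.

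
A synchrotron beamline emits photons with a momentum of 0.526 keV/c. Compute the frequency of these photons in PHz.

127 PHz

Take h = 6.62607015 × 10^-34 J·s, c = 2.99792458 × 10^8 m/s, 1 eV = 1.602176634 × 10^-19 J.
Convert to SI: p = 0.526 keV/c = 2.8111 × 10^-25 kg·m/s.
For a photon f = pc/h, so f = 1.272 × 10^17 Hz.
Converting to PHz: f = 127.2 PHz ≈ 127 PHz.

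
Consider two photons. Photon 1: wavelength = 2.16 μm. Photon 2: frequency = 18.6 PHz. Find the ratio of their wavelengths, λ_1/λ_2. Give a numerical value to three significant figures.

134

λ_1 = 2.160 × 10^-6 m (from wavelength = 2.16 μm, via λ given directly).
λ_2 = 1.612 × 10^-8 m (from frequency = 18.6 PHz, via λ = c/f).
Ratio = 2.160 × 10^-6 / 1.612 × 10^-8 = 134.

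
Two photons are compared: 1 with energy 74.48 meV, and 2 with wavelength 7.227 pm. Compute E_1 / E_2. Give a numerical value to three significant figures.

4.34·10^-7

E_1 = 1.193·10^-20 J (from energy = 74.48 meV, via E given directly).
E_2 = 2.749·10^-14 J (from wavelength = 7.227 pm, via E = hc/λ).
Ratio = 1.193·10^-20 / 2.749·10^-14 = 4.34·10^-7.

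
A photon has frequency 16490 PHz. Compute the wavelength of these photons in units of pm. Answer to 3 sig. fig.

In SI units: f = 16490 PHz = 1.649 × 10^19 Hz.
For a photon λ = c/f, so λ = 1.818 × 10^-11 m.
Converting to pm: λ = 18.18 pm ≈ 18.2 pm.

18.2 pm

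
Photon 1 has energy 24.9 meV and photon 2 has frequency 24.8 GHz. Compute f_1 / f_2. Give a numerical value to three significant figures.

243

f_1 = 6.021·10^12 Hz (from energy = 24.9 meV, via f = E/h).
f_2 = 2.480·10^10 Hz (from frequency = 24.8 GHz, via f given directly).
Ratio = 6.021·10^12 / 2.480·10^10 = 243.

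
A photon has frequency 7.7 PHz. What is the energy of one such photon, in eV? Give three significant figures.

Convert to SI: f = 7.7 PHz = 7.7·10^15 Hz.
For a photon E = hf, so E = 5.102·10^-18 J.
Converting to eV: E = 31.84 eV ≈ 31.8 eV.

31.8 eV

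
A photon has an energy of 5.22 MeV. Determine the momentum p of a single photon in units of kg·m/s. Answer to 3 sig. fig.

In SI units: E = 5.22 MeV = 8.3634e-13 J.
Since p = E/c for a photon, p = 2.790e-21 kg·m/s.
So p ≈ 2.79e-21 kg·m/s.

2.79e-21 kg·m/s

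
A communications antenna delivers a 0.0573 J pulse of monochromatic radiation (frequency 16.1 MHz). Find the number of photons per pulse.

5.37 × 10^24 photons

Per-photon energy: E = 1.067 × 10^-26 J (from frequency = 16.1 MHz).
N = E_total / E_photon = 0.0573 J / 1.067 × 10^-26 J = 5.37 × 10^24.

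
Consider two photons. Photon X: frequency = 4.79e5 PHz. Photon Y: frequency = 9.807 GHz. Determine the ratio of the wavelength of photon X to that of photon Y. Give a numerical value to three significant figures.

λ_X = 6.259e-13 m (from frequency = 4.79e5 PHz, via λ = c/f).
λ_Y = 0.03057 m (from frequency = 9.807 GHz, via λ = c/f).
Ratio = 6.259e-13 / 0.03057 = 2.05e-11.

2.05e-11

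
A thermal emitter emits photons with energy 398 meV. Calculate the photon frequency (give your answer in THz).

96.2 THz

Take h = 6.62607015 × 10^-34 J·s, 1 eV = 1.602176634 × 10^-19 J.
Convert to SI: E = 398 meV = 6.3767 × 10^-20 J.
The photon relation is f = E/h, giving f = 9.624 × 10^13 Hz.
Converting to THz: f = 96.24 THz ≈ 96.2 THz.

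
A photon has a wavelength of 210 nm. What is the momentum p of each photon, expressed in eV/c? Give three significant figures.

5.90 eV/c

First convert: λ = 210 nm = 2.1 × 10^-7 m.
The photon relation is p = h/λ, giving p = 3.155 × 10^-27 kg·m/s.
Converting to eV/c: p = 5.904 eV/c ≈ 5.90 eV/c.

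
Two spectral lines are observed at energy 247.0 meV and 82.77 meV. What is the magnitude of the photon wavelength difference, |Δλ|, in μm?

Using λ = hc/E: λ₁ = 5.0196e-6 m, λ₂ = 1.4979e-5 m.
|Δλ| = |5.0196e-6 − 1.4979e-5| = 9.96e-6 m = 9.96 μm.

9.96 μm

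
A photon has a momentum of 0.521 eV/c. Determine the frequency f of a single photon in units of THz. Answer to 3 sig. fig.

Take h = 6.62607015 × 10^-34 J·s, c = 2.99792458 × 10^8 m/s, 1 eV = 1.602176634 × 10^-19 J.
Convert to SI: p = 0.521 eV/c = 2.7844 × 10^-28 kg·m/s.
Apply f = pc/h: f = 1.260 × 10^14 Hz.
Converting to THz: f = 126.0 THz ≈ 126 THz.

126 THz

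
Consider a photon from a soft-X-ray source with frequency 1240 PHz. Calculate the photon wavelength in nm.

0.242 nm

Take c = 2.99792458e8 m/s.
Convert to SI: f = 1240 PHz = 1.24e18 Hz.
The photon relation is λ = c/f, giving λ = 2.418e-10 m.
Converting to nm: λ = 0.2418 nm ≈ 0.242 nm.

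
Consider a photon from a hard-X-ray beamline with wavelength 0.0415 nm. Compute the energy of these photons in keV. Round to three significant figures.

First convert: λ = 0.0415 nm = 4.15e-11 m.
The photon relation is E = hc/λ, giving E = 4.787e-15 J.
Converting to keV: E = 29.88 keV ≈ 29.9 keV.

29.9 keV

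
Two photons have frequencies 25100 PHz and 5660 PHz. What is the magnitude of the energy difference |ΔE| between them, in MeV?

0.0804 MeV

Using E = hf: E₁ = 1.663e-14 J, E₂ = 3.750e-15 J.
|ΔE| = |1.663e-14 − 3.750e-15| = 1.29e-14 J = 0.0804 MeV.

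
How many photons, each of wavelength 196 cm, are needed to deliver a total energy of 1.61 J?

Per-photon energy: E = 1.013e-25 J (from wavelength = 196 cm).
N = E_total / E_photon = 1.61 J / 1.013e-25 J = 1.59e25.

1.59e25 photons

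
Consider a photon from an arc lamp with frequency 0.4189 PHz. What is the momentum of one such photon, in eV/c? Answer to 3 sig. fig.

1.73 eV/c

(h = 6.62607015·10^-34 J·s, c = 2.99792458·10^8 m/s, 1 eV = 1.602176634·10^-19 J.)
Convert to SI: f = 0.4189 PHz = 4.189·10^14 Hz.
The photon relation is p = hf/c, giving p = 9.259·10^-28 kg·m/s.
Converting to eV/c: p = 1.732 eV/c ≈ 1.73 eV/c.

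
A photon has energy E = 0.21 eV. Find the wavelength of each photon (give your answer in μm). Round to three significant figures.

5.90 μm

First convert: E = 0.21 eV = 3.3646e-20 J.
Apply λ = hc/E: λ = 5.904e-6 m.
Converting to μm: λ = 5.904 μm ≈ 5.90 μm.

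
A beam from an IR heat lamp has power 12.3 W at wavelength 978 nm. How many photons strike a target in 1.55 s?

9.39·10^19 photons

Total energy: E_total = P·t = 12.3 × 1.55 = 19.07 J.
Per-photon energy: E = 2.031·10^-19 J.
N = E_total / E_photon = 9.39·10^19.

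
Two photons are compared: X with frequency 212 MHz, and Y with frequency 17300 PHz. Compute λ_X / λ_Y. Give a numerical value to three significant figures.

8.16 × 10^10

λ_X = 1.414 m (from frequency = 212 MHz, via λ = c/f).
λ_Y = 1.733 × 10^-11 m (from frequency = 17300 PHz, via λ = c/f).
Ratio = 1.414 / 1.733 × 10^-11 = 8.16 × 10^10.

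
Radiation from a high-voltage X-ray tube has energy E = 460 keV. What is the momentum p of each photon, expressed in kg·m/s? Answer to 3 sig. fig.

2.46·10^-22 kg·m/s

Take c = 2.99792458·10^8 m/s, 1 eV = 1.602176634·10^-19 J.
First convert: E = 460 keV = 7.3700·10^-14 J.
The photon relation is p = E/c, giving p = 2.458·10^-22 kg·m/s.
So p ≈ 2.46·10^-22 kg·m/s.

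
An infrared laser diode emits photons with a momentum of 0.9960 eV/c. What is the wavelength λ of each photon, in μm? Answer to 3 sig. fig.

1.24 μm

Convert to SI: p = 0.9960 eV/c = 5.3229·10^-28 kg·m/s.
Since λ = h/p for a photon, λ = 1.245·10^-6 m.
Converting to μm: λ = 1.245 μm ≈ 1.24 μm.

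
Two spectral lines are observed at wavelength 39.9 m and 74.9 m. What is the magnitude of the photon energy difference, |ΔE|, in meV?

1.45e-5 meV

Using E = hc/λ: E₁ = 4.979e-27 J, E₂ = 2.652e-27 J.
|ΔE| = |4.979e-27 − 2.652e-27| = 2.33e-27 J = 1.45e-5 meV.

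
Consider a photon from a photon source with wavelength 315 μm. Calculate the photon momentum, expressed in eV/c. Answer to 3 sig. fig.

3.94e-3 eV/c

Convert to SI: λ = 315 μm = 3.15e-4 m.
Since p = h/λ for a photon, p = 2.104e-30 kg·m/s.
Converting to eV/c: p = 0.003936 eV/c ≈ 3.94e-3 eV/c.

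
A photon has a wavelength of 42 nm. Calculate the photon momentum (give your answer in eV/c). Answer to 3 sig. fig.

29.5 eV/c

Use h = 6.62607015 × 10^-34 J·s, c = 2.99792458 × 10^8 m/s, 1 eV = 1.602176634 × 10^-19 J.
First convert: λ = 42 nm = 4.2 × 10^-8 m.
Apply p = h/λ: p = 1.578 × 10^-26 kg·m/s.
Converting to eV/c: p = 29.52 eV/c ≈ 29.5 eV/c.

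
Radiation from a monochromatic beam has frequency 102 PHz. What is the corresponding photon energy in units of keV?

Take h = 6.62607015e-34 J·s, 1 eV = 1.602176634e-19 J.
In SI units: f = 102 PHz = 1.02e17 Hz.
Since E = hf for a photon, E = 6.759e-17 J.
Converting to keV: E = 0.4218 keV ≈ 0.422 keV.

0.422 keV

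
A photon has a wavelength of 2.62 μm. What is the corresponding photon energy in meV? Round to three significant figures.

473 meV

(h = 6.62607015 × 10^-34 J·s, c = 2.99792458 × 10^8 m/s, 1 eV = 1.602176634 × 10^-19 J.)
Convert to SI: λ = 2.62 μm = 2.62 × 10^-6 m.
Apply E = hc/λ: E = 7.582 × 10^-20 J.
Converting to meV: E = 473.2 meV ≈ 473 meV.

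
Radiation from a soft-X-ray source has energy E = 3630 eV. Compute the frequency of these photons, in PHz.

878 PHz

Take h = 6.62607015e-34 J·s, 1 eV = 1.602176634e-19 J.
In SI units: E = 3630 eV = 5.8159e-16 J.
Apply f = E/h: f = 8.777e17 Hz.
Converting to PHz: f = 877.7 PHz ≈ 878 PHz.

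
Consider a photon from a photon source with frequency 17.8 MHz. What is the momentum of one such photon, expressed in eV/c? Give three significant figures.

Use h = 6.62607015 × 10^-34 J·s, c = 2.99792458 × 10^8 m/s, 1 eV = 1.602176634 × 10^-19 J.
Convert to SI: f = 17.8 MHz = 1.78 × 10^7 Hz.
For a photon p = hf/c, so p = 3.934 × 10^-35 kg·m/s.
Converting to eV/c: p = 7.361 × 10^-8 eV/c ≈ 7.36 × 10^-8 eV/c.

7.36 × 10^-8 eV/c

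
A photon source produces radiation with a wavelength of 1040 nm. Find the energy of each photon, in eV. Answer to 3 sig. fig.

(h = 6.62607015e-34 J·s, c = 2.99792458e8 m/s, 1 eV = 1.602176634e-19 J.)
In SI units: λ = 1040 nm = 1.04e-6 m.
Apply E = hc/λ: E = 1.910e-19 J.
Converting to eV: E = 1.192 eV ≈ 1.19 eV.

1.19 eV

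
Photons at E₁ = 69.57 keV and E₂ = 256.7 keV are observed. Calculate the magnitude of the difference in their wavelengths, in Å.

0.130 Å

Using λ = hc/E: λ₁ = 1.7822·10^-11 m, λ₂ = 4.8299·10^-12 m.
|Δλ| = |1.7822·10^-11 − 4.8299·10^-12| = 1.30·10^-11 m = 0.130 Å.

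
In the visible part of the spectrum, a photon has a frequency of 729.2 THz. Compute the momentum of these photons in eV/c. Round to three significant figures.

Take h = 6.62607015 × 10^-34 J·s, c = 2.99792458 × 10^8 m/s, 1 eV = 1.602176634 × 10^-19 J.
In SI units: f = 729.2 THz = 7.292 × 10^14 Hz.
The photon relation is p = hf/c, giving p = 1.612 × 10^-27 kg·m/s.
Converting to eV/c: p = 3.016 eV/c ≈ 3.02 eV/c.

3.02 eV/c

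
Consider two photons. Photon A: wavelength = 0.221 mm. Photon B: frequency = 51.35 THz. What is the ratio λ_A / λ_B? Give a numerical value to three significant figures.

λ_A = 2.210 × 10^-4 m (from wavelength = 0.221 mm, via λ given directly).
λ_B = 5.838 × 10^-6 m (from frequency = 51.35 THz, via λ = c/f).
Ratio = 2.210 × 10^-4 / 5.838 × 10^-6 = 37.9.

37.9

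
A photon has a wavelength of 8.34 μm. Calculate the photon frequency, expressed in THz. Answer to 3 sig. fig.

35.9 THz

Take c = 2.99792458 × 10^8 m/s.
Convert to SI: λ = 8.34 μm = 8.34 × 10^-6 m.
For a photon f = c/λ, so f = 3.595 × 10^13 Hz.
Converting to THz: f = 35.95 THz ≈ 35.9 THz.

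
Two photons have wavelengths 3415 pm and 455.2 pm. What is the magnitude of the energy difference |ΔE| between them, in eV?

Using E = hc/λ: E₁ = 5.8168 × 10^-17 J, E₂ = 4.3639 × 10^-16 J.
|ΔE| = |5.8168 × 10^-17 − 4.3639 × 10^-16| = 3.78 × 10^-16 J = 2360 eV.

2360 eV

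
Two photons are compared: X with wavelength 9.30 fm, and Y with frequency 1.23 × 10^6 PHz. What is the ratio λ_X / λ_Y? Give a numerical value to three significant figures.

0.0382

λ_X = 9.300 × 10^-15 m (from wavelength = 9.30 fm, via λ given directly).
λ_Y = 2.437 × 10^-13 m (from frequency = 1.23 × 10^6 PHz, via λ = c/f).
Ratio = 9.300 × 10^-15 / 2.437 × 10^-13 = 0.0382.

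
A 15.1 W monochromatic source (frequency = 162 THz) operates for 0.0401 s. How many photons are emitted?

Total energy: E_total = P·t = 15.1 × 0.0401 = 0.6055 J.
Per-photon energy: E = 1.073e-19 J.
N = E_total / E_photon = 5.64e18.

5.64e18 photons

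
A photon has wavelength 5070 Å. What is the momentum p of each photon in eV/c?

Take h = 6.62607015 × 10^-34 J·s, c = 2.99792458 × 10^8 m/s, 1 eV = 1.602176634 × 10^-19 J.
First convert: λ = 5070 Å = 5.07 × 10^-7 m.
For a photon p = h/λ, so p = 1.307 × 10^-27 kg·m/s.
Converting to eV/c: p = 2.445 eV/c ≈ 2.45 eV/c.

2.45 eV/c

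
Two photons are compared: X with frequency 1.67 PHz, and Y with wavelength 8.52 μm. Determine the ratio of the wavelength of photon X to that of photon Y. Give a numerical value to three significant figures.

λ_X = 1.795·10^-7 m (from frequency = 1.67 PHz, via λ = c/f).
λ_Y = 8.520·10^-6 m (from wavelength = 8.52 μm, via λ given directly).
Ratio = 1.795·10^-7 / 8.520·10^-6 = 0.0211.

0.0211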